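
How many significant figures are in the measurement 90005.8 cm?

90005.8: zeros between nonzero digits are significant.

6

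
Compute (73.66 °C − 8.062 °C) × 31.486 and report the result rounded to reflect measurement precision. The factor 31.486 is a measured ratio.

2065 °C

73.66 °C − 8.062 °C = 65.598 °C; the difference is limited to 2 decimal places (4 s.f.).
Carrying full precision, 65.598 × 31.486 = 2065.418628 °C; 31.486 has 5 s.f., so the result keeps min(4, 5) = 4 s.f.
Rounded to 4 significant figures: 2065 °C.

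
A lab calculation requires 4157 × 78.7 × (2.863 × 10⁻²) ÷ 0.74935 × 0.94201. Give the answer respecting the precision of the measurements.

4157 × 78.7 × (2.863 × 10⁻²) ÷ 0.74935 × 0.94201 = 11774.6201689…
Multiplication/division keeps the fewest significant figures: 4157 → 4 s.f., 78.7 → 3 s.f., 2.863 × 10⁻² → 4 s.f., 0.74935 → 5 s.f., 0.94201 → 5 s.f.; limit is 3.
Rounded to 3 significant figures: 1.18 × 10⁴.

1.18 × 10⁴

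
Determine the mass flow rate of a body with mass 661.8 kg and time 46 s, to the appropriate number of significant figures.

14 kg/s

mass flow rate = 661.8 kg ÷ 46 s = 14.3869565217… kg/s.
661.8 has 4 significant figures; 46 has 2.
Division/multiplication keeps the fewest: 2 significant figures.
Rounded: 14 kg/s.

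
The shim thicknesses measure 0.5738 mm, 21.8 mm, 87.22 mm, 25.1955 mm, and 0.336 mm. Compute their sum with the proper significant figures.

135.1 mm

0.5738 mm + 21.8 mm + 87.22 mm + 25.1955 mm + 0.336 mm = 135.1253 mm.
Addition/subtraction keeps the fewest decimal places: 0.5738 → 4 decimal places, 21.8 → 1 decimal place, 87.22 → 2 decimal places, 25.1955 → 4 decimal places, 0.336 → 3 decimal places; limit is 1.
Rounded to 1 decimal place: 135.1 mm.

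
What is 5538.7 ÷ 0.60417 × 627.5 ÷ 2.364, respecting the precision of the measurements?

5538.7 ÷ 0.60417 × 627.5 ÷ 2.364 = 2433408.06914…
Multiplication/division keeps the fewest significant figures: 5538.7 → 5 s.f., 0.60417 → 5 s.f., 627.5 → 4 s.f., 2.364 → 4 s.f.; limit is 4.
Rounded to 4 significant figures: 2.433 × 10⁶.

2.433 × 10⁶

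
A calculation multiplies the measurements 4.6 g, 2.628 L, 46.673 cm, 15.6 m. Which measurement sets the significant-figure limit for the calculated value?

4.6 g → 2 s.f.; 2.628 L → 4 s.f.; 46.673 cm → 5 s.f.; 15.6 m → 3 s.f.
The fewest is 2 significant figures, from 4.6 g.

4.6 g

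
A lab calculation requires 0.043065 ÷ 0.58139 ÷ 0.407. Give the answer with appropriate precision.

0.182

0.043065 ÷ 0.58139 ÷ 0.407 = 0.18199626896…
Multiplication/division keeps the fewest significant figures: 0.043065 → 5 s.f., 0.58139 → 5 s.f., 0.407 → 3 s.f.; limit is 3.
Rounded to 3 significant figures: 0.182.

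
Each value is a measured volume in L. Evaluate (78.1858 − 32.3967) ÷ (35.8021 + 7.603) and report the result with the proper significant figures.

1.0549

78.1858 − 32.3967 = 45.7891, limited to 4 d.p. → 6 s.f.; 35.8021 + 7.603 = 43.4051, limited to 3 d.p. → 5 s.f.
Carrying full precision, 45.7891 ÷ 43.4051 = 1.05492442132…; keep min(6, 5) = 5 s.f.
Rounded to 5 significant figures: 1.0549.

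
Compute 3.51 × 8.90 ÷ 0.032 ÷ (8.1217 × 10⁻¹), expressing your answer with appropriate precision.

3.51 × 8.90 ÷ 0.032 ÷ (8.1217 × 10⁻¹) = 1201.98819213…
Multiplication/division keeps the fewest significant figures: 3.51 → 3 s.f., 8.90 → 3 s.f., 0.032 → 2 s.f., 8.1217 × 10⁻¹ → 5 s.f.; limit is 2.
Rounded to 2 significant figures: 1.2 × 10³.

1.2 × 10³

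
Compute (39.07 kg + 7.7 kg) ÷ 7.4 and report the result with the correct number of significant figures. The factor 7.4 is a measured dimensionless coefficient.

39.07 kg + 7.7 kg = 46.77 kg; the sum is limited to 1 decimal place (3 s.f.).
Carrying full precision, 46.77 ÷ 7.4 = 6.32027027027… kg; 7.4 has 2 s.f., so the result keeps min(3, 2) = 2 s.f.
Rounded to 2 significant figures: 6.3 kg.

6.3 kg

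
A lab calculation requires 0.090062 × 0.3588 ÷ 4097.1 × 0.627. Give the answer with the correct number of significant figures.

0.090062 × 0.3588 ÷ 4097.1 × 0.627 = 0.00000494521295336…
Multiplication/division keeps the fewest significant figures: 0.090062 → 5 s.f., 0.3588 → 4 s.f., 4097.1 → 5 s.f., 0.627 → 3 s.f.; limit is 3.
Rounded to 3 significant figures: 4.95 × 10⁻⁶.

4.95 × 10⁻⁶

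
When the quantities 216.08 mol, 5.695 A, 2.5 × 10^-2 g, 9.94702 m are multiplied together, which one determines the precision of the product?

216.08 mol → 5 s.f.; 5.695 A → 4 s.f.; 2.5 × 10^-2 g → 2 s.f.; 9.94702 m → 6 s.f.
The fewest is 2 significant figures, from 2.5 × 10^-2 g.

2.5 × 10^-2 g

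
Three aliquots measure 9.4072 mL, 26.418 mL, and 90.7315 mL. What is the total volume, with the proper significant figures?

126.557 mL

9.4072 mL + 26.418 mL + 90.7315 mL = 126.5567 mL.
Addition/subtraction keeps the fewest decimal places: 9.4072 → 4 decimal places, 26.418 → 3 decimal places, 90.7315 → 4 decimal places; limit is 3.
Rounded to 3 decimal places: 126.557 mL.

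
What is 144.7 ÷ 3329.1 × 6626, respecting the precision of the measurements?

288.0

144.7 ÷ 3329.1 × 6626 = 288.000420534…
Multiplication/division keeps the fewest significant figures: 144.7 → 4 s.f., 3329.1 → 5 s.f., 6626 → 4 s.f.; limit is 4.
Rounded to 4 significant figures: 288.0.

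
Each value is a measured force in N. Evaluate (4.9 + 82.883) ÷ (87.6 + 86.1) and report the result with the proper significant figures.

0.505

4.9 + 82.883 = 87.783, limited to 1 d.p. → 3 s.f.; 87.6 + 86.1 = 173.7, limited to 1 d.p. → 4 s.f.
Carrying full precision, 87.783 ÷ 173.7 = 0.505371329879…; keep min(3, 4) = 3 s.f.
Rounded to 3 significant figures: 0.505.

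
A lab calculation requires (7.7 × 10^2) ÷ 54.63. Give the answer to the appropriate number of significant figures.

(7.7 × 10^2) ÷ 54.63 = 14.0948196961…
Multiplication/division keeps the fewest significant figures: 7.7 × 10^2 → 2 s.f., 54.63 → 4 s.f.; limit is 2.
Rounded to 2 significant figures: 14.

14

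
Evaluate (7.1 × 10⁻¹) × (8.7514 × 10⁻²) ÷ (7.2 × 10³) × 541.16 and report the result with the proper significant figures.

(7.1 × 10⁻¹) × (8.7514 × 10⁻²) ÷ (7.2 × 10³) × 541.16 = 0.00467013112922…
Multiplication/division keeps the fewest significant figures: 7.1 × 10⁻¹ → 2 s.f., 8.7514 × 10⁻² → 5 s.f., 7.2 × 10³ → 2 s.f., 541.16 → 5 s.f.; limit is 2.
Rounded to 2 significant figures: 4.7 × 10⁻³.

4.7 × 10⁻³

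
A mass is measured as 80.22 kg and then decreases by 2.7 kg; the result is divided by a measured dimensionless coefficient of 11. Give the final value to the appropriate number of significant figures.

80.22 kg − 2.7 kg = 77.52 kg; the difference is limited to 1 decimal place (3 s.f.).
Carrying full precision, 77.52 ÷ 11 = 7.04727272727… kg; 11 has 2 s.f., so the result keeps min(3, 2) = 2 s.f.
Rounded to 2 significant figures: 7.0 kg.

7.0 kg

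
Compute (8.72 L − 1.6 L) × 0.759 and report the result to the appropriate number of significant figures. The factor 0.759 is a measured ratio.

5.4 L

8.72 L − 1.6 L = 7.12 L; the difference is limited to 1 decimal place (2 s.f.).
Carrying full precision, 7.12 × 0.759 = 5.40408 L; 0.759 has 3 s.f., so the result keeps min(2, 3) = 2 s.f.
Rounded to 2 significant figures: 5.4 L.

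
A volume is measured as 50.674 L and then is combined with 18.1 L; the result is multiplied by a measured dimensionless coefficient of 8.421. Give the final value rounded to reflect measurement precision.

50.674 L + 18.1 L = 68.774 L; the sum is limited to 1 decimal place (3 s.f.).
Carrying full precision, 68.774 × 8.421 = 579.145854 L; 8.421 has 4 s.f., so the result keeps min(3, 4) = 3 s.f.
Rounded to 3 significant figures: 579 L.

579 L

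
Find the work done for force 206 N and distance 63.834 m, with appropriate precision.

1.31 × 10⁴ J

work done = 206 N × 63.834 m = 13149.804 J.
206 has 3 significant figures; 63.834 has 5.
Division/multiplication keeps the fewest: 3 significant figures.
Rounded: 1.31 × 10⁴ J.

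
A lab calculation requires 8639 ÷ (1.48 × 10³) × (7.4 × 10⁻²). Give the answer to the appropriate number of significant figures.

8639 ÷ (1.48 × 10³) × (7.4 × 10⁻²) = 0.43195
Multiplication/division keeps the fewest significant figures: 8639 → 4 s.f., 1.48 × 10³ → 3 s.f., 7.4 × 10⁻² → 2 s.f.; limit is 2.
Rounded to 2 significant figures: 0.43.

0.43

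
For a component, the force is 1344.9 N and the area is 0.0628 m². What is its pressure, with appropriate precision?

2.14 × 10⁴ Pa

pressure = 1344.9 N ÷ 0.0628 m² = 21415.6050955… Pa.
1344.9 has 5 significant figures; 0.0628 has 3.
Division/multiplication keeps the fewest: 3 significant figures.
Rounded: 2.14 × 10⁴ Pa.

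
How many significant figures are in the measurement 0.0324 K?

0.0324: leading zeros are not significant.

3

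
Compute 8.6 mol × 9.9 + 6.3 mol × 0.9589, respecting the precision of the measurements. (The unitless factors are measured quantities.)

8.6 × 9.9 = 85.14 → 85 mol (2 s.f., last digit at the 10^0 place).
6.3 × 0.9589 = 6.04107 → 6.0 mol (2 s.f., last digit at the 10^-1 place).
Sum: 91.18107 mol; keep the coarser place, 10^0.
Result: 91 mol.

91 mol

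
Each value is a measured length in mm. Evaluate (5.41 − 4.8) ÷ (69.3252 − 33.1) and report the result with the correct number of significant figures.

0.02

5.41 − 4.8 = 0.61, limited to 1 d.p. → 1 s.f.; 69.3252 − 33.1 = 36.2252, limited to 1 d.p. → 3 s.f.
Carrying full precision, 0.61 ÷ 36.2252 = 0.0168391064784…; keep min(1, 3) = 1 s.f.
Rounded to 1 significant figure: 0.02.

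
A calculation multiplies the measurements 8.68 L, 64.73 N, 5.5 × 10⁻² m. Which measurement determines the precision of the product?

8.68 L → 3 s.f.; 64.73 N → 4 s.f.; 5.5 × 10⁻² m → 2 s.f.
The fewest is 2 significant figures, from 5.5 × 10⁻² m.

5.5 × 10⁻² m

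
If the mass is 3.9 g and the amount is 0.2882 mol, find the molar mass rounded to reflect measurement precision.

molar mass = 3.9 g ÷ 0.2882 mol = 13.5322692575… g/mol.
3.9 has 2 significant figures; 0.2882 has 4.
Division/multiplication keeps the fewest: 2 significant figures.
Rounded: 14 g/mol.

14 g/mol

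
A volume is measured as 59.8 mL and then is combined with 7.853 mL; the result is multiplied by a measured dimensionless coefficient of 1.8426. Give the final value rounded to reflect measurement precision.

125 mL

59.8 mL + 7.853 mL = 67.653 mL; the sum is limited to 1 decimal place (3 s.f.).
Carrying full precision, 67.653 × 1.8426 = 124.6574178 mL; 1.8426 has 5 s.f., so the result keeps min(3, 5) = 3 s.f.
Rounded to 3 significant figures: 125 mL.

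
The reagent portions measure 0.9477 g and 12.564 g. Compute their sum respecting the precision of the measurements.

13.512 g

0.9477 g + 12.564 g = 13.5117 g.
Addition/subtraction keeps the fewest decimal places: 0.9477 → 4 decimal places, 12.564 → 3 decimal places; limit is 3.
Rounded to 3 decimal places: 13.512 g.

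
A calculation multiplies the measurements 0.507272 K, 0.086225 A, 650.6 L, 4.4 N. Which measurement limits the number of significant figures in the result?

4.4 N

0.507272 K → 6 s.f.; 0.086225 A → 5 s.f.; 650.6 L → 4 s.f.; 4.4 N → 2 s.f.
The fewest is 2 significant figures, from 4.4 N.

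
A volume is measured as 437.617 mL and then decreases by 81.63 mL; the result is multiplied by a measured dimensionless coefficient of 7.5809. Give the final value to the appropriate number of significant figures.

437.617 mL − 81.63 mL = 355.987 mL; the difference is limited to 2 decimal places (5 s.f.).
Carrying full precision, 355.987 × 7.5809 = 2698.7018483 mL; 7.5809 has 5 s.f., so the result keeps min(5, 5) = 5 s.f.
Rounded to 5 significant figures: 2698.7 mL.

2698.7 mL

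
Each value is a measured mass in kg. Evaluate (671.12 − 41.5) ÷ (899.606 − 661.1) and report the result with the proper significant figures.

671.12 − 41.5 = 629.62, limited to 1 d.p. → 4 s.f.; 899.606 − 661.1 = 238.506, limited to 1 d.p. → 4 s.f.
Carrying full precision, 629.62 ÷ 238.506 = 2.63984973124…; keep min(4, 4) = 4 s.f.
Rounded to 4 significant figures: 2.640.

2.640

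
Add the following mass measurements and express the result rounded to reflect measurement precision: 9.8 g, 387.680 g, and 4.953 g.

9.8 g + 387.680 g + 4.953 g = 402.433 g.
Addition/subtraction keeps the fewest decimal places: 9.8 → 1 decimal place, 387.680 → 3 decimal places, 4.953 → 3 decimal places; limit is 1.
Rounded to 1 decimal place: 402.4 g.

402.4 g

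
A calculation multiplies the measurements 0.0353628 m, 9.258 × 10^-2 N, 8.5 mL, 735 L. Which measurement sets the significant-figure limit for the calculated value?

0.0353628 m → 6 s.f.; 9.258 × 10^-2 N → 4 s.f.; 8.5 mL → 2 s.f.; 735 L → 3 s.f.
The fewest is 2 significant figures, from 8.5 mL.

8.5 mL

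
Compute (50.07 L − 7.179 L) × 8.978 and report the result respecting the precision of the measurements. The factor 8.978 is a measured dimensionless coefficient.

385.1 L

50.07 L − 7.179 L = 42.891 L; the difference is limited to 2 decimal places (4 s.f.).
Carrying full precision, 42.891 × 8.978 = 385.075398 L; 8.978 has 4 s.f., so the result keeps min(4, 4) = 4 s.f.
Rounded to 4 significant figures: 385.1 L.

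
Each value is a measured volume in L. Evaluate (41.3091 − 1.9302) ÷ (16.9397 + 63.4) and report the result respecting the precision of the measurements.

0.490

41.3091 − 1.9302 = 39.3789, limited to 4 d.p. → 6 s.f.; 16.9397 + 63.4 = 80.3397, limited to 1 d.p. → 3 s.f.
Carrying full precision, 39.3789 ÷ 80.3397 = 0.49015492963…; keep min(6, 3) = 3 s.f.
Rounded to 3 significant figures: 0.490.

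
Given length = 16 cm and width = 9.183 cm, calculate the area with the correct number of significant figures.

area = 16 cm × 9.183 cm = 146.928 cm².
16 has 2 significant figures; 9.183 has 4.
Division/multiplication keeps the fewest: 2 significant figures.
Rounded: 1.5 × 10^2 cm².

1.5 × 10^2 cm²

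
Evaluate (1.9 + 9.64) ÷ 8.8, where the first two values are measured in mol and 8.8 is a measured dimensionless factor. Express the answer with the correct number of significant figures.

1.3 mol

1.9 mol + 9.64 mol = 11.54 mol; the sum is limited to 1 decimal place (3 s.f.).
Carrying full precision, 11.54 ÷ 8.8 = 1.31136363636… mol; 8.8 has 2 s.f., so the result keeps min(3, 2) = 2 s.f.
Rounded to 2 significant figures: 1.3 mol.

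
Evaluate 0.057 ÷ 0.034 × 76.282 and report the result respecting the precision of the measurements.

0.057 ÷ 0.034 × 76.282 = 127.884529412…
Multiplication/division keeps the fewest significant figures: 0.057 → 2 s.f., 0.034 → 2 s.f., 76.282 → 5 s.f.; limit is 2.
Rounded to 2 significant figures: 1.3 × 10².

1.3 × 10²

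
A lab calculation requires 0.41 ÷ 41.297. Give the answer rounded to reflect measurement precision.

0.41 ÷ 41.297 = 0.009928081943…
Multiplication/division keeps the fewest significant figures: 0.41 → 2 s.f., 41.297 → 5 s.f.; limit is 2.
Rounded to 2 significant figures: 0.0099.

0.0099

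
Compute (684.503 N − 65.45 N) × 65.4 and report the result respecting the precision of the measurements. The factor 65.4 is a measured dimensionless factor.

4.05 × 10⁴ N

684.503 N − 65.45 N = 619.053 N; the difference is limited to 2 decimal places (5 s.f.).
Carrying full precision, 619.053 × 65.4 = 40486.0662 N; 65.4 has 3 s.f., so the result keeps min(5, 3) = 3 s.f.
Rounded to 3 significant figures: 4.05 × 10⁴ N.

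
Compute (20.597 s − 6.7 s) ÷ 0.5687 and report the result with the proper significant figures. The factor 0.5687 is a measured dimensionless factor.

24.4 s

20.597 s − 6.7 s = 13.897 s; the difference is limited to 1 decimal place (3 s.f.).
Carrying full precision, 13.897 ÷ 0.5687 = 24.4364339722… s; 0.5687 has 4 s.f., so the result keeps min(3, 4) = 3 s.f.
Rounded to 3 significant figures: 24.4 s.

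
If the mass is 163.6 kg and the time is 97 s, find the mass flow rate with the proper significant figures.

1.7 kg/s

mass flow rate = 163.6 kg ÷ 97 s = 1.68659793814… kg/s.
163.6 has 4 significant figures; 97 has 2.
Division/multiplication keeps the fewest: 2 significant figures.
Rounded: 1.7 kg/s.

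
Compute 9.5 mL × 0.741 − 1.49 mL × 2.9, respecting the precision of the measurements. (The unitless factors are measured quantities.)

9.5 × 0.741 = 7.0395 → 7.0 mL (2 s.f., last digit at the 10^-1 place).
1.49 × 2.9 = 4.321 → 4.3 mL (2 s.f., last digit at the 10^-1 place).
Difference: 2.7185 mL; keep the coarser place, 10^-1.
Result: 2.7 mL.

2.7 mL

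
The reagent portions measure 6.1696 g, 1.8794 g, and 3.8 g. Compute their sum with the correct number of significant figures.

6.1696 g + 1.8794 g + 3.8 g = 11.8490 g.
Addition/subtraction keeps the fewest decimal places: 6.1696 → 4 decimal places, 1.8794 → 4 decimal places, 3.8 → 1 decimal place; limit is 1.
Rounded to 1 decimal place: 11.8 g.

11.8 g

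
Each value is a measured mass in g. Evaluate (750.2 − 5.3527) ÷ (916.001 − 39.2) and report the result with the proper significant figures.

0.8495

750.2 − 5.3527 = 744.8473, limited to 1 d.p. → 4 s.f.; 916.001 − 39.2 = 876.801, limited to 1 d.p. → 4 s.f.
Carrying full precision, 744.8473 ÷ 876.801 = 0.849505532042…; keep min(4, 4) = 4 s.f.
Rounded to 4 significant figures: 0.8495.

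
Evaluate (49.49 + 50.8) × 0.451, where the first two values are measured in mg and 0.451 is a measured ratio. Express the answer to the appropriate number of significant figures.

45.2 mg

49.49 mg + 50.8 mg = 100.29 mg; the sum is limited to 1 decimal place (4 s.f.).
Carrying full precision, 100.29 × 0.451 = 45.23079 mg; 0.451 has 3 s.f., so the result keeps min(4, 3) = 3 s.f.
Rounded to 3 significant figures: 45.2 mg.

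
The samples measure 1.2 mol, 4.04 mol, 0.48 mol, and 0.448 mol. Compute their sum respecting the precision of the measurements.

6.2 mol

1.2 mol + 4.04 mol + 0.48 mol + 0.448 mol = 6.168 mol.
Addition/subtraction keeps the fewest decimal places: 1.2 → 1 decimal place, 4.04 → 2 decimal places, 0.48 → 2 decimal places, 0.448 → 3 decimal places; limit is 1.
Rounded to 1 decimal place: 6.2 mol.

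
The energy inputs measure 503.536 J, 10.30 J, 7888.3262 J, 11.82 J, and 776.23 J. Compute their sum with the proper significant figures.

9190.21 J

503.536 J + 10.30 J + 7888.3262 J + 11.82 J + 776.23 J = 9190.2122 J.
Addition/subtraction keeps the fewest decimal places: 503.536 → 3 decimal places, 10.30 → 2 decimal places, 7888.3262 → 4 decimal places, 11.82 → 2 decimal places, 776.23 → 2 decimal places; limit is 2.
Rounded to 2 decimal places: 9190.21 J.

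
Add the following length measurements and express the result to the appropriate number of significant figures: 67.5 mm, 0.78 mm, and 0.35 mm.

68.6 mm

67.5 mm + 0.78 mm + 0.35 mm = 68.63 mm.
Addition/subtraction keeps the fewest decimal places: 67.5 → 1 decimal place, 0.78 → 2 decimal places, 0.35 → 2 decimal places; limit is 1.
Rounded to 1 decimal place: 68.6 mm.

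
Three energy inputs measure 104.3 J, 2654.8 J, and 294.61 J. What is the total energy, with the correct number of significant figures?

104.3 J + 2654.8 J + 294.61 J = 3053.71 J.
Addition/subtraction keeps the fewest decimal places: 104.3 → 1 decimal place, 2654.8 → 1 decimal place, 294.61 → 2 decimal places; limit is 1.
Rounded to 1 decimal place: 3053.7 J.

3053.7 J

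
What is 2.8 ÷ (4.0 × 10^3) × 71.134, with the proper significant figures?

2.8 ÷ (4.0 × 10^3) × 71.134 = 0.0497938
Multiplication/division keeps the fewest significant figures: 2.8 → 2 s.f., 4.0 × 10^3 → 2 s.f., 71.134 → 5 s.f.; limit is 2.
Rounded to 2 significant figures: 0.050.

0.050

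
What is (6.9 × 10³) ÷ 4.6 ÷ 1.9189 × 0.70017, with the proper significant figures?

5.5 × 10²

(6.9 × 10³) ÷ 4.6 ÷ 1.9189 × 0.70017 = 547.321382042…
Multiplication/division keeps the fewest significant figures: 6.9 × 10³ → 2 s.f., 4.6 → 2 s.f., 1.9189 → 5 s.f., 0.70017 → 5 s.f.; limit is 2.
Rounded to 2 significant figures: 5.5 × 10².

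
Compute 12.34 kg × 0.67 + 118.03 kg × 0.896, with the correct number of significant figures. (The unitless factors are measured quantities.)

12.34 × 0.67 = 8.2678 → 8.3 kg (2 s.f., last digit at the 10^-1 place).
118.03 × 0.896 = 105.75488 → 1.06 × 10² kg (3 s.f., last digit at the 10^0 place).
Sum: 114.02268 kg; keep the coarser place, 10^0.
Result: 114 kg.

114 kg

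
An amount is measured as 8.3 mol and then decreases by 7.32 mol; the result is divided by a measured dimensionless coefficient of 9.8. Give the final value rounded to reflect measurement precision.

8.3 mol − 7.32 mol = 0.98 mol; the difference is limited to 1 decimal place (2 s.f.).
Carrying full precision, 0.98 ÷ 9.8 = 0.1 mol; 9.8 has 2 s.f., so the result keeps min(2, 2) = 2 s.f.
Rounded to 2 significant figures: 0.10 mol.

0.10 mol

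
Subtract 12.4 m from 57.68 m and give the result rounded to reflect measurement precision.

45.3 m

57.68 m − 12.4 m = 45.28 m.
Addition/subtraction keeps the fewest decimal places: 57.68 → 2 decimal places, 12.4 → 1 decimal place; limit is 1.
Rounded to 1 decimal place: 45.3 m.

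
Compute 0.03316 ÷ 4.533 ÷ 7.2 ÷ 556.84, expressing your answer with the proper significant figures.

1.8 × 10⁻⁶

0.03316 ÷ 4.533 ÷ 7.2 ÷ 556.84 = 0.00000182459248416…
Multiplication/division keeps the fewest significant figures: 0.03316 → 4 s.f., 4.533 → 4 s.f., 7.2 → 2 s.f., 556.84 → 5 s.f.; limit is 2.
Rounded to 2 significant figures: 1.8 × 10⁻⁶.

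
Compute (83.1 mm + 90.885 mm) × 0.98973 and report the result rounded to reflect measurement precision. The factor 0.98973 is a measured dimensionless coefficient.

172.2 mm

83.1 mm + 90.885 mm = 173.985 mm; the sum is limited to 1 decimal place (4 s.f.).
Carrying full precision, 173.985 × 0.98973 = 172.19817405 mm; 0.98973 has 5 s.f., so the result keeps min(4, 5) = 4 s.f.
Rounded to 4 significant figures: 172.2 mm.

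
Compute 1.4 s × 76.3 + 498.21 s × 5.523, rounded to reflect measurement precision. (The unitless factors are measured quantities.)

2.86 × 10³ s

1.4 × 76.3 = 106.82 → 1.1 × 10² s (2 s.f., last digit at the 10^1 place).
498.21 × 5.523 = 2751.61383 → 2752 s (4 s.f., last digit at the 10^0 place).
Sum: 2858.43383 s; keep the coarser place, 10^1.
Result: 2.86 × 10³ s.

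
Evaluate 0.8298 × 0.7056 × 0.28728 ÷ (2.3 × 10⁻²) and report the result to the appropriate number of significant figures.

0.8298 × 0.7056 × 0.28728 ÷ (2.3 × 10⁻²) = 7.31323549941…
Multiplication/division keeps the fewest significant figures: 0.8298 → 4 s.f., 0.7056 → 4 s.f., 0.28728 → 5 s.f., 2.3 × 10⁻² → 2 s.f.; limit is 2.
Rounded to 2 significant figures: 7.3.

7.3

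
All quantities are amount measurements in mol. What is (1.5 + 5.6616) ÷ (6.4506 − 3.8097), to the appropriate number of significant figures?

2.7

1.5 + 5.6616 = 7.1616, limited to 1 d.p. → 2 s.f.; 6.4506 − 3.8097 = 2.6409, limited to 4 d.p. → 5 s.f.
Carrying full precision, 7.1616 ÷ 2.6409 = 2.7118027945…; keep min(2, 5) = 2 s.f.
Rounded to 2 significant figures: 2.7.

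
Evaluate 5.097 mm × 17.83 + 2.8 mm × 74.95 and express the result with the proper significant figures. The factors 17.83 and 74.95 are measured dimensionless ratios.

5.097 × 17.83 = 90.87951 → 90.88 mm (4 s.f., last digit at the 10^-2 place).
2.8 × 74.95 = 209.86 → 2.1 × 10² mm (2 s.f., last digit at the 10^1 place).
Sum: 300.73951 mm; keep the coarser place, 10^1.
Result: 3.0 × 10² mm.

3.0 × 10² mm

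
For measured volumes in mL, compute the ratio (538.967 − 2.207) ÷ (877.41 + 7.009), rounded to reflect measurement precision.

538.967 − 2.207 = 536.760, limited to 3 d.p. → 6 s.f.; 877.41 + 7.009 = 884.419, limited to 2 d.p. → 5 s.f.
Carrying full precision, 536.760 ÷ 884.419 = 0.606906907246…; keep min(6, 5) = 5 s.f.
Rounded to 5 significant figures: 0.60691.

0.60691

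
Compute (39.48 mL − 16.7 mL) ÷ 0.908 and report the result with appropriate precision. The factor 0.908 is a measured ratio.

39.48 mL − 16.7 mL = 22.78 mL; the difference is limited to 1 decimal place (3 s.f.).
Carrying full precision, 22.78 ÷ 0.908 = 25.0881057269… mL; 0.908 has 3 s.f., so the result keeps min(3, 3) = 3 s.f.
Rounded to 3 significant figures: 25.1 mL.

25.1 mL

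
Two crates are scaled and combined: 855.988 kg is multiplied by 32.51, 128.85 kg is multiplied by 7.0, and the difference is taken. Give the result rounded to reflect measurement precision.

855.988 × 32.51 = 27828.16988 → 2.783 × 10⁴ kg (4 s.f., last digit at the 10^1 place).
128.85 × 7.0 = 901.95 → 9.0 × 10² kg (2 s.f., last digit at the 10^1 place).
Difference: 26926.21988 kg; keep the coarser place, 10^1.
Result: 2.693 × 10⁴ kg.

2.693 × 10⁴ kg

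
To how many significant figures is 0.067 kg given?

0.067: leading zeros are not significant.

2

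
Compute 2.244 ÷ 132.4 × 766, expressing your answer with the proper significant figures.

2.244 ÷ 132.4 × 766 = 12.9826586103…
Multiplication/division keeps the fewest significant figures: 2.244 → 4 s.f., 132.4 → 4 s.f., 766 → 3 s.f.; limit is 3.
Rounded to 3 significant figures: 13.0.

13.0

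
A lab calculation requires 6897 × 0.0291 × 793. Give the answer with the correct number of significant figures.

6897 × 0.0291 × 793 = 159157.2411
Multiplication/division keeps the fewest significant figures: 6897 → 4 s.f., 0.0291 → 3 s.f., 793 → 3 s.f.; limit is 3.
Rounded to 3 significant figures: 1.59 × 10^5.

1.59 × 10^5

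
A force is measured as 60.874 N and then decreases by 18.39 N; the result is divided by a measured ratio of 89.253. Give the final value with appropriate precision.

0.4760 N

60.874 N − 18.39 N = 42.484 N; the difference is limited to 2 decimal places (4 s.f.).
Carrying full precision, 42.484 ÷ 89.253 = 0.475995204643… N; 89.253 has 5 s.f., so the result keeps min(4, 5) = 4 s.f.
Rounded to 4 significant figures: 0.4760 N.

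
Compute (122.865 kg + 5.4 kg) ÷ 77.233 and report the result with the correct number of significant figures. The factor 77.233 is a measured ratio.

122.865 kg + 5.4 kg = 128.265 kg; the sum is limited to 1 decimal place (4 s.f.).
Carrying full precision, 128.265 ÷ 77.233 = 1.66075382285… kg; 77.233 has 5 s.f., so the result keeps min(4, 5) = 4 s.f.
Rounded to 4 significant figures: 1.661 kg.

1.661 kg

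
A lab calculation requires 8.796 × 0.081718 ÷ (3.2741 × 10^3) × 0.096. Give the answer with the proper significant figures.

2.1 × 10^-5

8.796 × 0.081718 ÷ (3.2741 × 10^3) × 0.096 = 0.0000210757113979…
Multiplication/division keeps the fewest significant figures: 8.796 → 4 s.f., 0.081718 → 5 s.f., 3.2741 × 10^3 → 5 s.f., 0.096 → 2 s.f.; limit is 2.
Rounded to 2 significant figures: 2.1 × 10^-5.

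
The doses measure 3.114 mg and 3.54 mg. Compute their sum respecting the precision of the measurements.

6.65 mg

3.114 mg + 3.54 mg = 6.654 mg.
Addition/subtraction keeps the fewest decimal places: 3.114 → 3 decimal places, 3.54 → 2 decimal places; limit is 2.
Rounded to 2 decimal places: 6.65 mg.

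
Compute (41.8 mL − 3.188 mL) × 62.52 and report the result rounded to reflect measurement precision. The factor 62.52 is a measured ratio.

41.8 mL − 3.188 mL = 38.612 mL; the difference is limited to 1 decimal place (3 s.f.).
Carrying full precision, 38.612 × 62.52 = 2414.02224 mL; 62.52 has 4 s.f., so the result keeps min(3, 4) = 3 s.f.
Rounded to 3 significant figures: 2.41 × 10³ mL.

2.41 × 10³ mL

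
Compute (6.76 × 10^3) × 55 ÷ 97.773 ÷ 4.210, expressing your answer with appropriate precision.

9.0 × 10^2

(6.76 × 10^3) × 55 ÷ 97.773 ÷ 4.210 = 903.250786949…
Multiplication/division keeps the fewest significant figures: 6.76 × 10^3 → 3 s.f., 55 → 2 s.f., 97.773 → 5 s.f., 4.210 → 4 s.f.; limit is 2.
Rounded to 2 significant figures: 9.0 × 10^2.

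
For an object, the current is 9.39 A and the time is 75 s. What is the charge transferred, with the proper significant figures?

7.0 × 10² C

charge transferred = 9.39 A × 75 s = 704.25 C.
9.39 has 3 significant figures; 75 has 2.
Division/multiplication keeps the fewest: 2 significant figures.
Rounded: 7.0 × 10² C.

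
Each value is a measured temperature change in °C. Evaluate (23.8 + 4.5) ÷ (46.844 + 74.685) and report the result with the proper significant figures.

0.233

23.8 + 4.5 = 28.3, limited to 1 d.p. → 3 s.f.; 46.844 + 74.685 = 121.529, limited to 3 d.p. → 6 s.f.
Carrying full precision, 28.3 ÷ 121.529 = 0.23286622946…; keep min(3, 6) = 3 s.f.
Rounded to 3 significant figures: 0.233.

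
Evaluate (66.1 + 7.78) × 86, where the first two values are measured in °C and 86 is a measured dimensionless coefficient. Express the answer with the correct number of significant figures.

66.1 °C + 7.78 °C = 73.88 °C; the sum is limited to 1 decimal place (3 s.f.).
Carrying full precision, 73.88 × 86 = 6353.68 °C; 86 has 2 s.f., so the result keeps min(3, 2) = 2 s.f.
Rounded to 2 significant figures: 6.4 × 10³ °C.

6.4 × 10³ °C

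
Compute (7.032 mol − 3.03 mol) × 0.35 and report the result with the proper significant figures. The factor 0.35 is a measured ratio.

7.032 mol − 3.03 mol = 4.002 mol; the difference is limited to 2 decimal places (3 s.f.).
Carrying full precision, 4.002 × 0.35 = 1.4007 mol; 0.35 has 2 s.f., so the result keeps min(3, 2) = 2 s.f.
Rounded to 2 significant figures: 1.4 mol.

1.4 mol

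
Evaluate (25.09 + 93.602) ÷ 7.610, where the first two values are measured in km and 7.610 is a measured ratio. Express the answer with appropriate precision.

25.09 km + 93.602 km = 118.692 km; the sum is limited to 2 decimal places (5 s.f.).
Carrying full precision, 118.692 ÷ 7.610 = 15.5968462549… km; 7.610 has 4 s.f., so the result keeps min(5, 4) = 4 s.f.
Rounded to 4 significant figures: 15.60 km.

15.60 km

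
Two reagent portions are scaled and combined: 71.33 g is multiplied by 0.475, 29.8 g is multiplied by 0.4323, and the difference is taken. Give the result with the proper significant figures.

21.0 g

71.33 × 0.475 = 33.88175 → 33.9 g (3 s.f., last digit at the 10^-1 place).
29.8 × 0.4323 = 12.88254 → 12.9 g (3 s.f., last digit at the 10^-1 place).
Difference: 20.99921 g; keep the coarser place, 10^-1.
Result: 21.0 g.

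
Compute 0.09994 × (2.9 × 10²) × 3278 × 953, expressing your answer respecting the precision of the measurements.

0.09994 × (2.9 × 10²) × 3278 × 953 = 90539729.5484
Multiplication/division keeps the fewest significant figures: 0.09994 → 4 s.f., 2.9 × 10² → 2 s.f., 3278 → 4 s.f., 953 → 3 s.f.; limit is 2.
Rounded to 2 significant figures: 9.1 × 10⁷.

9.1 × 10⁷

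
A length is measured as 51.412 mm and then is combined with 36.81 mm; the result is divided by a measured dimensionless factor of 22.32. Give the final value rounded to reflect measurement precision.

3.953 mm

51.412 mm + 36.81 mm = 88.222 mm; the sum is limited to 2 decimal places (4 s.f.).
Carrying full precision, 88.222 ÷ 22.32 = 3.95259856631… mm; 22.32 has 4 s.f., so the result keeps min(4, 4) = 4 s.f.
Rounded to 4 significant figures: 3.953 mm.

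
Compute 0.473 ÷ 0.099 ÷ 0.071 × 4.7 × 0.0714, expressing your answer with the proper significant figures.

0.473 ÷ 0.099 ÷ 0.071 × 4.7 × 0.0714 = 22.5820657277…
Multiplication/division keeps the fewest significant figures: 0.473 → 3 s.f., 0.099 → 2 s.f., 0.071 → 2 s.f., 4.7 → 2 s.f., 0.0714 → 3 s.f.; limit is 2.
Rounded to 2 significant figures: 23.

23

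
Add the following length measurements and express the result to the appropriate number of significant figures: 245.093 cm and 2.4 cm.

247.5 cm

245.093 cm + 2.4 cm = 247.493 cm.
Addition/subtraction keeps the fewest decimal places: 245.093 → 3 decimal places, 2.4 → 1 decimal place; limit is 1.
Rounded to 1 decimal place: 247.5 cm.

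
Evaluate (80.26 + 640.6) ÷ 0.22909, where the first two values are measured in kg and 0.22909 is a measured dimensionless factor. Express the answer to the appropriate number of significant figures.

3147 kg

80.26 kg + 640.6 kg = 720.86 kg; the sum is limited to 1 decimal place (4 s.f.).
Carrying full precision, 720.86 ÷ 0.22909 = 3146.62359771… kg; 0.22909 has 5 s.f., so the result keeps min(4, 5) = 4 s.f.
Rounded to 4 significant figures: 3147 kg.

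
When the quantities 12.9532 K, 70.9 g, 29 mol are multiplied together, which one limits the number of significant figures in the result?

12.9532 K → 6 s.f.; 70.9 g → 3 s.f.; 29 mol → 2 s.f.
The fewest is 2 significant figures, from 29 mol.

29 mol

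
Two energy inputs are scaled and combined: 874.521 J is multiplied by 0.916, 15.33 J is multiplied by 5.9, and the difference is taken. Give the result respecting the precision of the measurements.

711 J

874.521 × 0.916 = 801.061236 → 801 J (3 s.f., last digit at the 10^0 place).
15.33 × 5.9 = 90.447 → 90. J (2 s.f., last digit at the 10^0 place).
Difference: 710.614236 J; keep the coarser place, 10^0.
Result: 711 J.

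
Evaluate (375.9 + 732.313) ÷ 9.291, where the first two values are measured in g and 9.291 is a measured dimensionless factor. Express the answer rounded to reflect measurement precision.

375.9 g + 732.313 g = 1108.213 g; the sum is limited to 1 decimal place (5 s.f.).
Carrying full precision, 1108.213 ÷ 9.291 = 119.278118609… g; 9.291 has 4 s.f., so the result keeps min(5, 4) = 4 s.f.
Rounded to 4 significant figures: 119.3 g.

119.3 g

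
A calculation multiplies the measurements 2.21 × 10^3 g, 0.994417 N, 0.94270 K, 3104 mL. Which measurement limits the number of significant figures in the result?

2.21 × 10^3 g

2.21 × 10^3 g → 3 s.f.; 0.994417 N → 6 s.f.; 0.94270 K → 5 s.f.; 3104 mL → 4 s.f.
The fewest is 3 significant figures, from 2.21 × 10^3 g.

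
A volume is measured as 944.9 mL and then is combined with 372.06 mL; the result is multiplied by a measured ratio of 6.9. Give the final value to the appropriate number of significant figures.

944.9 mL + 372.06 mL = 1316.96 mL; the sum is limited to 1 decimal place (5 s.f.).
Carrying full precision, 1316.96 × 6.9 = 9087.024 mL; 6.9 has 2 s.f., so the result keeps min(5, 2) = 2 s.f.
Rounded to 2 significant figures: 9.1 × 10^3 mL.

9.1 × 10^3 mL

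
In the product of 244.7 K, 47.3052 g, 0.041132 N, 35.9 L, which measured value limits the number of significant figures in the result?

244.7 K → 4 s.f.; 47.3052 g → 6 s.f.; 0.041132 N → 5 s.f.; 35.9 L → 3 s.f.
The fewest is 3 significant figures, from 35.9 L.

35.9 L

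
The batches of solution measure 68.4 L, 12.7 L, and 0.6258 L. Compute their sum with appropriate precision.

68.4 L + 12.7 L + 0.6258 L = 81.7258 L.
Addition/subtraction keeps the fewest decimal places: 68.4 → 1 decimal place, 12.7 → 1 decimal place, 0.6258 → 4 decimal places; limit is 1.
Rounded to 1 decimal place: 81.7 L.

81.7 L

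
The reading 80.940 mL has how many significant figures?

5

80.940: trailing zeros after a decimal point are significant; zeros between nonzero digits are significant.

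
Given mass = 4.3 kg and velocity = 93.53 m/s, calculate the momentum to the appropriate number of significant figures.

momentum = 4.3 kg × 93.53 m/s = 402.179 kg·m/s.
4.3 has 2 significant figures; 93.53 has 4.
Division/multiplication keeps the fewest: 2 significant figures.
Rounded: 4.0 × 10² kg·m/s.

4.0 × 10² kg·m/s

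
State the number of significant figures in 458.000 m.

458.000: trailing zeros after a decimal point are significant.

6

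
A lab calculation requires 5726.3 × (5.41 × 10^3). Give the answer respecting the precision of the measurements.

5726.3 × (5.41 × 10^3) = 30979283
Multiplication/division keeps the fewest significant figures: 5726.3 → 5 s.f., 5.41 × 10^3 → 3 s.f.; limit is 3.
Rounded to 3 significant figures: 3.10 × 10^7.

3.10 × 10^7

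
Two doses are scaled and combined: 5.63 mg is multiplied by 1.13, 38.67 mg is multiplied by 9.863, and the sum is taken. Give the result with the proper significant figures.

5.63 × 1.13 = 6.3619 → 6.36 mg (3 s.f., last digit at the 10^-2 place).
38.67 × 9.863 = 381.40221 → 381.4 mg (4 s.f., last digit at the 10^-1 place).
Sum: 387.76411 mg; keep the coarser place, 10^-1.
Result: 387.8 mg.

387.8 mg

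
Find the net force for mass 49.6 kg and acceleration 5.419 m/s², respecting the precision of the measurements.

net force = 49.6 kg × 5.419 m/s² = 268.7824 N.
49.6 has 3 significant figures; 5.419 has 4.
Division/multiplication keeps the fewest: 3 significant figures.
Rounded: 269 N.

269 N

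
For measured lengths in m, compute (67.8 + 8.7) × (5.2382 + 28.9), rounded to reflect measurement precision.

2.61 × 10^3 m²

67.8 + 8.7 = 76.5, limited to 1 d.p. → 3 s.f.; 5.2382 + 28.9 = 34.1382, limited to 1 d.p. → 3 s.f.
Carrying full precision, 76.5 × 34.1382 = 2611.5723; keep min(3, 3) = 3 s.f.
Rounded to 3 significant figures: 2.61 × 10^3 m².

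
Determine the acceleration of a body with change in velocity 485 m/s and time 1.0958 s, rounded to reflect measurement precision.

acceleration = 485 m/s ÷ 1.0958 s = 442.599014419… m/s².
485 has 3 significant figures; 1.0958 has 5.
Division/multiplication keeps the fewest: 3 significant figures.
Rounded: 443 m/s².

443 m/s²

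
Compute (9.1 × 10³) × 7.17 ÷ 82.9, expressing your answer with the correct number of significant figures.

(9.1 × 10³) × 7.17 ÷ 82.9 = 787.056694813…
Multiplication/division keeps the fewest significant figures: 9.1 × 10³ → 2 s.f., 7.17 → 3 s.f., 82.9 → 3 s.f.; limit is 2.
Rounded to 2 significant figures: 7.9 × 10².

7.9 × 10²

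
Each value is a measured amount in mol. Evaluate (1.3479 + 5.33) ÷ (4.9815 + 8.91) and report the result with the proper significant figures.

0.481

1.3479 + 5.33 = 6.6779, limited to 2 d.p. → 3 s.f.; 4.9815 + 8.91 = 13.8915, limited to 2 d.p. → 4 s.f.
Carrying full precision, 6.6779 ÷ 13.8915 = 0.480718424936…; keep min(3, 4) = 3 s.f.
Rounded to 3 significant figures: 0.481.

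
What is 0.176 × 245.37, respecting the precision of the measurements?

43.2

0.176 × 245.37 = 43.18512
Multiplication/division keeps the fewest significant figures: 0.176 → 3 s.f., 245.37 → 5 s.f.; limit is 3.
Rounded to 3 significant figures: 43.2.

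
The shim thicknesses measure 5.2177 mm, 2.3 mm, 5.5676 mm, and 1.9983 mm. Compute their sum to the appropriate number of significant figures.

5.2177 mm + 2.3 mm + 5.5676 mm + 1.9983 mm = 15.0836 mm.
Addition/subtraction keeps the fewest decimal places: 5.2177 → 4 decimal places, 2.3 → 1 decimal place, 5.5676 → 4 decimal places, 1.9983 → 4 decimal places; limit is 1.
Rounded to 1 decimal place: 15.1 mm.

15.1 mm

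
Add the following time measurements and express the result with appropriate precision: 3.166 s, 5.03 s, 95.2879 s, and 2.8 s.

106.3 s

3.166 s + 5.03 s + 95.2879 s + 2.8 s = 106.2839 s.
Addition/subtraction keeps the fewest decimal places: 3.166 → 3 decimal places, 5.03 → 2 decimal places, 95.2879 → 4 decimal places, 2.8 → 1 decimal place; limit is 1.
Rounded to 1 decimal place: 106.3 s.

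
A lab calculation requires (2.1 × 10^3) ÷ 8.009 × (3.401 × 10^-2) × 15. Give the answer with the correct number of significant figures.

1.3 × 10^2

(2.1 × 10^3) ÷ 8.009 × (3.401 × 10^-2) × 15 = 133.763890623…
Multiplication/division keeps the fewest significant figures: 2.1 × 10^3 → 2 s.f., 8.009 → 4 s.f., 3.401 × 10^-2 → 4 s.f., 15 → 2 s.f.; limit is 2.
Rounded to 2 significant figures: 1.3 × 10^2.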